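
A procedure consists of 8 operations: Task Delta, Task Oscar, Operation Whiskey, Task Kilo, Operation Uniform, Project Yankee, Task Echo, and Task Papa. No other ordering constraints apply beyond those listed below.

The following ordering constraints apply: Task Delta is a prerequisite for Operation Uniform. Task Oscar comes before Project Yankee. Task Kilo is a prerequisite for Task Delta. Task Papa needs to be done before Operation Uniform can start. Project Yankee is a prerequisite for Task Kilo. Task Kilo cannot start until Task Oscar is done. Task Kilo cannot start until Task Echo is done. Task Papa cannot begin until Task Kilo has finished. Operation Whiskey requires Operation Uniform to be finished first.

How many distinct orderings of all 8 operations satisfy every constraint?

6

2 operations have no prerequisites (Task Oscar, Task Echo), so any of them could come first.
Enumerating by repeatedly choosing an available operation (one whose prerequisites are all placed) gives 6 distinct complete orderings.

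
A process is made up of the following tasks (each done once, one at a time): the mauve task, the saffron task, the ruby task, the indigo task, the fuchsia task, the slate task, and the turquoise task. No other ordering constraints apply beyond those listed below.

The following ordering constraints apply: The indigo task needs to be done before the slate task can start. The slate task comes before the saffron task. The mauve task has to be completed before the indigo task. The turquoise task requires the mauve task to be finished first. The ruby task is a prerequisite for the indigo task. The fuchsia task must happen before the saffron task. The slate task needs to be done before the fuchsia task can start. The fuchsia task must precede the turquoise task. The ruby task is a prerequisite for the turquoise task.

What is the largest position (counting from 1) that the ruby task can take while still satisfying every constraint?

2

Every task that must follow the ruby task has to come after it. Tracing all chains starting from the ruby task, those tasks are: the saffron task, the indigo task, the fuchsia task, the slate task, the turquoise task — 5 in total.
So at least 5 tasks follow the ruby task, putting the ruby task no later than position 2. That position is achievable by scheduling everything else first.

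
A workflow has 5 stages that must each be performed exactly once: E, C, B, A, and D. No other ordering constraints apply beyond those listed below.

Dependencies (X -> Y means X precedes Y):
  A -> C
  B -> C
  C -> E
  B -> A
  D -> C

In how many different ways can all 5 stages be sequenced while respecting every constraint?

3

The stages with no prerequisites are B, D; any of them can be placed first.
Systematically extending each partial ordering one stage at a time and counting, there are 3 complete orderings.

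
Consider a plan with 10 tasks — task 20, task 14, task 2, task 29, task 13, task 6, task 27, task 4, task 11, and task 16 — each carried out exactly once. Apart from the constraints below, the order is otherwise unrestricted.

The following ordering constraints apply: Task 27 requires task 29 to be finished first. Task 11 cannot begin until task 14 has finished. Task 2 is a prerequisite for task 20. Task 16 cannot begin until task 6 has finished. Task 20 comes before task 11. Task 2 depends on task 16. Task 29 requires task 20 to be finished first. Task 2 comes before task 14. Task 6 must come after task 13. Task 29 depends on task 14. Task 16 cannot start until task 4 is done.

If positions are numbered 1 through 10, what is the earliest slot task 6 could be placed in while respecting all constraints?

Working backwards through the constraints from task 6, its only required predecessor is task 13.
With 1 mandatory predecessor, the earliest task 6 can sit is position 1+1 = 2, and placing just that one first achieves it.

2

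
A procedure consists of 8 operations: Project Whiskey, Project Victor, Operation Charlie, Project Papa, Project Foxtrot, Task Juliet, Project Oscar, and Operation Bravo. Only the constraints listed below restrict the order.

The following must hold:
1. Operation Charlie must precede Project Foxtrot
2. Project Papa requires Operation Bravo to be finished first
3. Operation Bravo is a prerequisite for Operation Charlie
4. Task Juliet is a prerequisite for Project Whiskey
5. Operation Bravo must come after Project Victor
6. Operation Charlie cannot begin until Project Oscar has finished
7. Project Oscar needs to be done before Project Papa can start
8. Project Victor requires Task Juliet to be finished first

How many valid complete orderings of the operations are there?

81

2 operations have no prerequisites (Task Juliet, Project Oscar), so any of them could come first.
Systematically extending each partial ordering one operation at a time and counting, there are 81 complete orderings.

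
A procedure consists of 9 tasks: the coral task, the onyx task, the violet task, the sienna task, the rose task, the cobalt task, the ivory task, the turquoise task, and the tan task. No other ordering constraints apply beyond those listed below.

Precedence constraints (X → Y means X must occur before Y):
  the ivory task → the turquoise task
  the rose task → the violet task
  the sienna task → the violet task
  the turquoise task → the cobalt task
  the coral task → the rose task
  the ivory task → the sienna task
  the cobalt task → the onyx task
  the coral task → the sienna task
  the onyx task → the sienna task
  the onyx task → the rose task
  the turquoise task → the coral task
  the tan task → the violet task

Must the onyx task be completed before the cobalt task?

The constraints actually force the cobalt task before the onyx task (via the cobalt task → the onyx task), not the other way around.
So the onyx task never precedes the cobalt task.

No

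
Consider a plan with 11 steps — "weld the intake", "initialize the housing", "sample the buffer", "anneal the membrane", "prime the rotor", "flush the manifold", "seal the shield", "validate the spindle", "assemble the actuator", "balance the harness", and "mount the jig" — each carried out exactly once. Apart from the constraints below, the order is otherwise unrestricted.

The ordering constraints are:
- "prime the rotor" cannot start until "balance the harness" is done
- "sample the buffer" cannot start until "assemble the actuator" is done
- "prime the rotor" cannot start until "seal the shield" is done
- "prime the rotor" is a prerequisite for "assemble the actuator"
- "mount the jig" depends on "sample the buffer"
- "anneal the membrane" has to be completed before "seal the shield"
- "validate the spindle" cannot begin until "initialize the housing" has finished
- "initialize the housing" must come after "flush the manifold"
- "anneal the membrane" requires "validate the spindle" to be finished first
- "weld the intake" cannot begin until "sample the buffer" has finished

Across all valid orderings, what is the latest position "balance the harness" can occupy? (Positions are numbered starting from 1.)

Following every chain forward from "balance the harness", the steps that must come later are "weld the intake", "sample the buffer", "prime the rotor", "assemble the actuator", "mount the jig" — 5 of them.
With 5 mandatory successors out of 11 steps total, the latest slot for "balance the harness" is 11−5 = 6, and it's reachable by doing all non-successors before "balance the harness".

6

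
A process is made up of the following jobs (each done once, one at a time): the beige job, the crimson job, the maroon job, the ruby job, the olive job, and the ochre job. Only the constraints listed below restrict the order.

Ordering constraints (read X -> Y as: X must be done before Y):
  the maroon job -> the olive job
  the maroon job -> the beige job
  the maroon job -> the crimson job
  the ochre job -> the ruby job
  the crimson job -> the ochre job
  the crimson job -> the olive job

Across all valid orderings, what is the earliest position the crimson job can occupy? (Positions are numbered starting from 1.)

2

Working backwards through the constraints from the crimson job, its only required predecessor is the maroon job.
With 1 mandatory predecessor, the earliest the crimson job can sit is position 1+1 = 2, and placing just that one first achieves it.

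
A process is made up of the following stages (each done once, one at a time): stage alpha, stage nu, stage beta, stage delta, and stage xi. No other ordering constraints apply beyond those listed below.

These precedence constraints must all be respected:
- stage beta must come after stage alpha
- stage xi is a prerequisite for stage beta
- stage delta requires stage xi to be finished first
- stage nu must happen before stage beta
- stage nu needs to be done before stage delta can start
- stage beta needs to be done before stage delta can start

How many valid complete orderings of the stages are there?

6

3 stages have no prerequisites (stage alpha, stage nu, stage xi), so any of them could come first.
Enumerating by repeatedly choosing an available stage (one whose prerequisites are all placed) gives 6 distinct complete orderings.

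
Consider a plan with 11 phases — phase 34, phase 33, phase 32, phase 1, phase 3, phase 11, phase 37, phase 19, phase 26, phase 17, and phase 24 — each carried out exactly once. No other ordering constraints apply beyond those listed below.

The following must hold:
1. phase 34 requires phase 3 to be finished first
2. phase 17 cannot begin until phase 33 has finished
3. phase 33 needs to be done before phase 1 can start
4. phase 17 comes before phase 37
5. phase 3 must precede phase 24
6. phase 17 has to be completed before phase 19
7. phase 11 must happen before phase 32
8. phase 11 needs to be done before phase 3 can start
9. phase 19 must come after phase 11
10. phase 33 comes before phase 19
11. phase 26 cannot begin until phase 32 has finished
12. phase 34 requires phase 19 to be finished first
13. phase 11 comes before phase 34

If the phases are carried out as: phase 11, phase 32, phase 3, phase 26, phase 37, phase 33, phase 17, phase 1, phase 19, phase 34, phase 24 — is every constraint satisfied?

No

In the proposed order, phase 37 appears before phase 17.
Since phase 17 is required before phase 37, the ordering is invalid.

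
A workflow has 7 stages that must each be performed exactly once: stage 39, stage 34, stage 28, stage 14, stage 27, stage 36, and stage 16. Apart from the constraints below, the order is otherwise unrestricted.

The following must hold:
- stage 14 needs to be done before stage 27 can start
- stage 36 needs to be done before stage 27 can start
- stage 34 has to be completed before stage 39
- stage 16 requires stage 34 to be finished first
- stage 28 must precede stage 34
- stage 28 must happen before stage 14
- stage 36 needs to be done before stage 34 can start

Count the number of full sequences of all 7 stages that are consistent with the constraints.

The stages with no prerequisites are stage 28, stage 36; any of them can be placed first.
Counting all ways to extend the partial order to a total order gives 48.

48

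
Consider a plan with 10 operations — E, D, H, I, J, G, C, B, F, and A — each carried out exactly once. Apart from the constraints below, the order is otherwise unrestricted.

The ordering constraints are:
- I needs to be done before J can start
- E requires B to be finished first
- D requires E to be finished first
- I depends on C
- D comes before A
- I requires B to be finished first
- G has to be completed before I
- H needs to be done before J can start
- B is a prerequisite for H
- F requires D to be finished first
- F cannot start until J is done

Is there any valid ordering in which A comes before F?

The constraints leave A and F unordered relative to each other; nothing requires F earlier.
That means at least one valid schedule has A before F.

Yes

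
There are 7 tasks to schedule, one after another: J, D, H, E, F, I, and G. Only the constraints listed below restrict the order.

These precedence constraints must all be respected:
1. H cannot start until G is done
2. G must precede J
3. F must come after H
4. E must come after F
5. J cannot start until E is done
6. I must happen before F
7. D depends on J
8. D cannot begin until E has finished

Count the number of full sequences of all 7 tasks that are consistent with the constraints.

2 tasks have no prerequisites (I, G), so any of them could come first.
Counting all ways to extend the partial order to a total order gives 3.

3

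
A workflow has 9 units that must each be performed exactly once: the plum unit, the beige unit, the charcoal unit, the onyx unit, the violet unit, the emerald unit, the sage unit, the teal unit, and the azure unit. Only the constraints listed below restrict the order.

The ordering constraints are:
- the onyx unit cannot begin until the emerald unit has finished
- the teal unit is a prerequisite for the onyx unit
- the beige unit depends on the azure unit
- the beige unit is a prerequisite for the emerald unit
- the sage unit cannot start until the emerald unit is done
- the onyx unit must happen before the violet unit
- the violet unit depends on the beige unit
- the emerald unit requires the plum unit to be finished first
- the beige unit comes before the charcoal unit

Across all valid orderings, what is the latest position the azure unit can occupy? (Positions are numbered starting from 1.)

3

Following every chain forward from the azure unit, the units that must come later are the beige unit, the charcoal unit, the onyx unit, the violet unit, the emerald unit, the sage unit — 6 of them.
With 6 mandatory successors out of 9 units total, the latest slot for the azure unit is 9−6 = 3, and it's reachable by doing all non-successors before the azure unit.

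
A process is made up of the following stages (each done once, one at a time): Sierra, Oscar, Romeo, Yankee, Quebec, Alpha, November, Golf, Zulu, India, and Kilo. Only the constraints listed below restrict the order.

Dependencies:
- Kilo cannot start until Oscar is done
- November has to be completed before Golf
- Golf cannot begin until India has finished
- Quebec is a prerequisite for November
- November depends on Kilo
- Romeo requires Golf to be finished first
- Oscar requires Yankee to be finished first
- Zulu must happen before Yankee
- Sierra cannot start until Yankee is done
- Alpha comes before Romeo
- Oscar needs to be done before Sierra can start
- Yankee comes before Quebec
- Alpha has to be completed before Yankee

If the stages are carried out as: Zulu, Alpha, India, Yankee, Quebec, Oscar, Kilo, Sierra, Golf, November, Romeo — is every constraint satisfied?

In the proposed order, Golf appears before November.
But one of the constraints requires November before Golf, so this ordering violates it.

No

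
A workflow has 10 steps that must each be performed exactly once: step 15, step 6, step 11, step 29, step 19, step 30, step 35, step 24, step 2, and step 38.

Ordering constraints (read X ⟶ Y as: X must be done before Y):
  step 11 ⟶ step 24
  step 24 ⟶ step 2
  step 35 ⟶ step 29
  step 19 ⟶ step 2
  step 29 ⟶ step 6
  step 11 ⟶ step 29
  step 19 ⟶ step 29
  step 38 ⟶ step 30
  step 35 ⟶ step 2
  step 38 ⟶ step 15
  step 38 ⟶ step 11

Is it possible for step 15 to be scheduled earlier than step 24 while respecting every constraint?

No chain of constraints runs from step 24 to step 15, so step 24 is not required to come first.
So a valid ordering placing step 15 earlier than step 24 exists.

Yes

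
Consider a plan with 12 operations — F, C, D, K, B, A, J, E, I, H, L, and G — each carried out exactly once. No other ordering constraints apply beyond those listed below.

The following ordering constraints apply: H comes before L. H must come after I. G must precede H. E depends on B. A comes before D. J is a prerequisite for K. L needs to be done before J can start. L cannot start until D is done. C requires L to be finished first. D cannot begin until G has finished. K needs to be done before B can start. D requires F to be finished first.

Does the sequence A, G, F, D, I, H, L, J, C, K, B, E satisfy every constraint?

Yes

Every stated constraint is respected: G sits at position 2, ahead of H at position 6, and each of the other listed pairs likewise has the predecessor earlier in the sequence.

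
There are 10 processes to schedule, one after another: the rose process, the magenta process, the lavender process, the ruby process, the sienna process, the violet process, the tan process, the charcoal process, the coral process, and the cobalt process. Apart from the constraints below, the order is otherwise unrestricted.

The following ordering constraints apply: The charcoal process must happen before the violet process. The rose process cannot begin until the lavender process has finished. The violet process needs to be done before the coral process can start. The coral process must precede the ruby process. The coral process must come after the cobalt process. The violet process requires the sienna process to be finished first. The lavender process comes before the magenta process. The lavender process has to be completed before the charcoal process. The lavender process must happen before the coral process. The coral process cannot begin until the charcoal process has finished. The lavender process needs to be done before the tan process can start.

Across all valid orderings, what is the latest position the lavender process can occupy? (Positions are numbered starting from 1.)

3

The processes that are forced after the lavender process, directly or by a chain of constraints, are the rose process, the magenta process, the ruby process, the violet process, the tan process, the charcoal process, the coral process. That's 7 processes.
So at least 7 processes follow the lavender process, putting the lavender process no later than position 3. That position is achievable by scheduling everything else first.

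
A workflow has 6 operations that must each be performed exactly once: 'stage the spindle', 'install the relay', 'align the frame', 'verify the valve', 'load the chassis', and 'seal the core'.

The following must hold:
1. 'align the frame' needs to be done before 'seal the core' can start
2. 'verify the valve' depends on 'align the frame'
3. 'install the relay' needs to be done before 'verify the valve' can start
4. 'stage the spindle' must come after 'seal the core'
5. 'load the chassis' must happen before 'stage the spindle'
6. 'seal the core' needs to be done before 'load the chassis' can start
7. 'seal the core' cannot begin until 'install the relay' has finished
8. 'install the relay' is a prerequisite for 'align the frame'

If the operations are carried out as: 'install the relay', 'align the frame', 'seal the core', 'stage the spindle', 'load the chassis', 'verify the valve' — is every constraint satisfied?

In the proposed order, 'stage the spindle' appears before 'load the chassis'.
That contradicts the constraint that 'load the chassis' must precede 'stage the spindle'.

No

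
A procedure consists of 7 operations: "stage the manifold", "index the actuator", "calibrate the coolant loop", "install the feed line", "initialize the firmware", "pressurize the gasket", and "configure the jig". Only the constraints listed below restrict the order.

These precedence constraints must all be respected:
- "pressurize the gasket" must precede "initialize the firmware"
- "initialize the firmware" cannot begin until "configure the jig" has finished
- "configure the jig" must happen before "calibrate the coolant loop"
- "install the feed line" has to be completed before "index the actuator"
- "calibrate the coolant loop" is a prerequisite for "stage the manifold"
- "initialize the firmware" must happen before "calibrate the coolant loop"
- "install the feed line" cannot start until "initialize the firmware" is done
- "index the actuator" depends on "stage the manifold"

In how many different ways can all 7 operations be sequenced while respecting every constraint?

6

The operations with no prerequisites are "pressurize the gasket", "configure the jig"; any of them can be placed first.
Counting all ways to extend the partial order to a total order gives 6.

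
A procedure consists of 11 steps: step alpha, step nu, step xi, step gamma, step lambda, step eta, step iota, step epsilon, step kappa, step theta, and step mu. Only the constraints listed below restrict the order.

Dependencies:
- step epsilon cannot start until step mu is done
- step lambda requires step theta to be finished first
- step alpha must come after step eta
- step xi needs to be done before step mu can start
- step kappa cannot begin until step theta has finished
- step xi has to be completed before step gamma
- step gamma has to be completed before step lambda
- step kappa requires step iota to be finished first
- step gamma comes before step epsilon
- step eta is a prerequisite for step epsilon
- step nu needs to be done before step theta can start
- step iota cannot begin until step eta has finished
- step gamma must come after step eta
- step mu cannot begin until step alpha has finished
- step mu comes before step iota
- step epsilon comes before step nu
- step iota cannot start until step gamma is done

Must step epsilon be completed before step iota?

No

Nothing in the constraints links step epsilon and step iota; they are unordered relative to each other.
So step epsilon can come before step iota or after — it is not forced.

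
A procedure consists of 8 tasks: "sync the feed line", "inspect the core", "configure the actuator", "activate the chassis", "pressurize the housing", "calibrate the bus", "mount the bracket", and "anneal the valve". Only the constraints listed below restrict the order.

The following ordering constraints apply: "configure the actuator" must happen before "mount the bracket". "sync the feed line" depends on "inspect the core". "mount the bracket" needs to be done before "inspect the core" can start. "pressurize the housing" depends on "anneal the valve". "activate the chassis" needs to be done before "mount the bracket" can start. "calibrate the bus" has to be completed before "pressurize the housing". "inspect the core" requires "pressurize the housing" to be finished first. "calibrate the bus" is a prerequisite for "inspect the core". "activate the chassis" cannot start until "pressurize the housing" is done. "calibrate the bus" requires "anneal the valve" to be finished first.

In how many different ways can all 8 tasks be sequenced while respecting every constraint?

5

The tasks with no prerequisites are "configure the actuator", "anneal the valve"; any of them can be placed first.
Counting all ways to extend the partial order to a total order gives 5.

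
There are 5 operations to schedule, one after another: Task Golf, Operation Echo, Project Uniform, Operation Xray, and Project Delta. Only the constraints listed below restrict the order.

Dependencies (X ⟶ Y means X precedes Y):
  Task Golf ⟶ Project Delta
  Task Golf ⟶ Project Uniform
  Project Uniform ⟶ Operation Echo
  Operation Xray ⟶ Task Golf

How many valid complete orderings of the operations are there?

3

Only Operation Xray has no prerequisites, so it must go first.
Systematically extending each partial ordering one operation at a time and counting, there are 3 complete orderings.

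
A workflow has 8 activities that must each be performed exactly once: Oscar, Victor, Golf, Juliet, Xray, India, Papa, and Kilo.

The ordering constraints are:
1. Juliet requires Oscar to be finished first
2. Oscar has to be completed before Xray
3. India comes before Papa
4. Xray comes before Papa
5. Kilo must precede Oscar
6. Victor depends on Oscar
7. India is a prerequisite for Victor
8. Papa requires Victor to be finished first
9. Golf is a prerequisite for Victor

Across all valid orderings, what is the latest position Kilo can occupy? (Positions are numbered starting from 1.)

3

Following every chain forward from Kilo, the activities that must come later are Oscar, Victor, Juliet, Xray, Papa — 5 of them.
So at least 5 activities follow Kilo, putting Kilo no later than position 3. That position is achievable by scheduling everything else first.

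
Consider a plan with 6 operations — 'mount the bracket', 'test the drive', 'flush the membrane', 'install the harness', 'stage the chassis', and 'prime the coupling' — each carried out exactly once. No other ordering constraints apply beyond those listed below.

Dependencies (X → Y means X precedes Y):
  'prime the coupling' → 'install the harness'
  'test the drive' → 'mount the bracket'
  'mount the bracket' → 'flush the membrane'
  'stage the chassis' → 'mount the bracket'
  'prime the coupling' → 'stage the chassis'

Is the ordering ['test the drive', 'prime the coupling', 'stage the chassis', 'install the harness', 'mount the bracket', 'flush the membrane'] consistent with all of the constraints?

Yes

Going through the constraints one by one, each required predecessor appears earlier in the sequence than its dependent — e.g. 'test the drive' (position 1) is before 'mount the bracket' (position 5), as required.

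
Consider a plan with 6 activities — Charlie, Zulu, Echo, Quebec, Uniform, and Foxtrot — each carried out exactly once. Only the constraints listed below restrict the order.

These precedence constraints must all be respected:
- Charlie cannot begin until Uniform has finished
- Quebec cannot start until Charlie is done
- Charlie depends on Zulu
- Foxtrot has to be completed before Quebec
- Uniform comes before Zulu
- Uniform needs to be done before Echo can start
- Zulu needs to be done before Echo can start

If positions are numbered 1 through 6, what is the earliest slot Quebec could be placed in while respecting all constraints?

The activities that are forced before Quebec, directly or transitively, are Charlie, Zulu, Uniform, Foxtrot. That's 4 activities.
So at minimum 4 activities come before Quebec, putting Quebec no earlier than position 5. That position is achievable by scheduling exactly those predecessors first.

5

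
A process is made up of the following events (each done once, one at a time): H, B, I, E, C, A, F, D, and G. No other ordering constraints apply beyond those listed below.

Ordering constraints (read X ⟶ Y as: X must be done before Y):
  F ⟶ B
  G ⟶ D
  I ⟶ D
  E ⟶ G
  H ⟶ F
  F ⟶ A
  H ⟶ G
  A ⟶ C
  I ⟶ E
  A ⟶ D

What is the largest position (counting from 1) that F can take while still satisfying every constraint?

5

Every event that must follow F has to come after it. Tracing all chains starting from F, those events are: B, C, A, D — 4 in total.
With 4 mandatory successors out of 9 events total, the latest slot for F is 9−4 = 5, and it's reachable by doing all non-successors before F.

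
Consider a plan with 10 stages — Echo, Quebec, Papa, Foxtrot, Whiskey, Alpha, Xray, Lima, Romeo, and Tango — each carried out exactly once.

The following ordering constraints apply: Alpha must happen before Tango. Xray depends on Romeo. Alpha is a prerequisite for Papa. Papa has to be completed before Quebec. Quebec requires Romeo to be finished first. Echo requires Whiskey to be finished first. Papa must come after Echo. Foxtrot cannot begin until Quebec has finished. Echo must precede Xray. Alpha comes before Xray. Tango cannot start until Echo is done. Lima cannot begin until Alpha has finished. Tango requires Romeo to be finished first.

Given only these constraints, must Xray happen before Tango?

No

Xray and Tango are not related by any chain of constraints.
There exist valid orderings with Tango before Xray, so Xray is not required to come first.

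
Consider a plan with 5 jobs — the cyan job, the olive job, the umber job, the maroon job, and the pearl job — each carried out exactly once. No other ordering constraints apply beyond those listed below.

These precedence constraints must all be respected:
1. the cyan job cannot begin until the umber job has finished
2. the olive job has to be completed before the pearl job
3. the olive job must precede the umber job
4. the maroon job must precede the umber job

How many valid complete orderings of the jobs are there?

7

2 jobs have no prerequisites (the olive job, the maroon job), so any of them could come first.
Counting all ways to extend the partial order to a total order gives 7.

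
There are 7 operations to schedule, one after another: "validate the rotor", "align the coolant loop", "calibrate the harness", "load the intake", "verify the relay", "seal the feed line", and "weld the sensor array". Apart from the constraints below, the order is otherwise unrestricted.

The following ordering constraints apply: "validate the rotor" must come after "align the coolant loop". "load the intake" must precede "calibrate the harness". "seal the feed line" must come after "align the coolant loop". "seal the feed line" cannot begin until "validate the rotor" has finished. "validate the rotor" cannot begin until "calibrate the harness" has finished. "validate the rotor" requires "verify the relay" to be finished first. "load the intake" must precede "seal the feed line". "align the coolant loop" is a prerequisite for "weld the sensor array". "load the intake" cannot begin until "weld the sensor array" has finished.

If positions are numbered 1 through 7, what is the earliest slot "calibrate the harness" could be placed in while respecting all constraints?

The operations that are forced before "calibrate the harness", directly or transitively, are "align the coolant loop", "load the intake", "weld the sensor array". That's 3 operations.
With 3 mandatory predecessors, the earliest "calibrate the harness" can sit is position 3+1 = 4, and placing just those 3 first achieves it.

4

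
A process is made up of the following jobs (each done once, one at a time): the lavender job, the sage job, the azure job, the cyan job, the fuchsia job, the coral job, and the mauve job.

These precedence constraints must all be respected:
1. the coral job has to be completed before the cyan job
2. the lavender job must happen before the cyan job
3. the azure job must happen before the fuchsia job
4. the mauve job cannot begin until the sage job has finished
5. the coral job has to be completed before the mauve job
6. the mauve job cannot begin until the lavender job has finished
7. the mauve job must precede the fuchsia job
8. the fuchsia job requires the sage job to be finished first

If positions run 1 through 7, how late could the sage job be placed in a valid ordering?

Following every chain forward from the sage job, the jobs that must come later are the fuchsia job, the mauve job — 2 of them.
With 2 mandatory successors out of 7 jobs total, the latest slot for the sage job is 7−2 = 5, and it's reachable by doing all non-successors before the sage job.

5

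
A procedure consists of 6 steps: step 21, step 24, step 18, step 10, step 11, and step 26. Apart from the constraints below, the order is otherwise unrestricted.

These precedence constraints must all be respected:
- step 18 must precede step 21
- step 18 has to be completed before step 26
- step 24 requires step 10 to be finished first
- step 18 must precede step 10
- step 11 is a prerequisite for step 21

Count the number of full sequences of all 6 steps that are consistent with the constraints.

2 steps have no prerequisites (step 18, step 11), so any of them could come first.
Systematically extending each partial ordering one step at a time and counting, there are 42 complete orderings.

42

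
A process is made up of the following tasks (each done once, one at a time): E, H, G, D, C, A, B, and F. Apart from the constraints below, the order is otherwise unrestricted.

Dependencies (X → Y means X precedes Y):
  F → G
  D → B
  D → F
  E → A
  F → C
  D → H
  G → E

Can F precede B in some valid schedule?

Yes

The constraints leave F and B unordered relative to each other; nothing requires B earlier.
That means at least one valid schedule has F before B.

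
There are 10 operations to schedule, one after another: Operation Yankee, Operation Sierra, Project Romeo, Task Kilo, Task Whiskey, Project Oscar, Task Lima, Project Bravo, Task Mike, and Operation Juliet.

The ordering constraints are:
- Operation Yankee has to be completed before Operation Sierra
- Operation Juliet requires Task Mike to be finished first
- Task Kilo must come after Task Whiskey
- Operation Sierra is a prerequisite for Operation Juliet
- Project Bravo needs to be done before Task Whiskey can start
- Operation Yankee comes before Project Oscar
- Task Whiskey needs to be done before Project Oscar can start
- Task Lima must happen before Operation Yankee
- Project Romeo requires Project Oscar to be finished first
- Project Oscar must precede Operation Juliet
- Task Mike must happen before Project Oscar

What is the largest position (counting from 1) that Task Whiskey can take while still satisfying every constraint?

6

Following every chain forward from Task Whiskey, the operations that must come later are Project Romeo, Task Kilo, Project Oscar, Operation Juliet — 4 of them.
With 4 mandatory successors out of 10 operations total, the latest slot for Task Whiskey is 10−4 = 6, and it's reachable by doing all non-successors before Task Whiskey.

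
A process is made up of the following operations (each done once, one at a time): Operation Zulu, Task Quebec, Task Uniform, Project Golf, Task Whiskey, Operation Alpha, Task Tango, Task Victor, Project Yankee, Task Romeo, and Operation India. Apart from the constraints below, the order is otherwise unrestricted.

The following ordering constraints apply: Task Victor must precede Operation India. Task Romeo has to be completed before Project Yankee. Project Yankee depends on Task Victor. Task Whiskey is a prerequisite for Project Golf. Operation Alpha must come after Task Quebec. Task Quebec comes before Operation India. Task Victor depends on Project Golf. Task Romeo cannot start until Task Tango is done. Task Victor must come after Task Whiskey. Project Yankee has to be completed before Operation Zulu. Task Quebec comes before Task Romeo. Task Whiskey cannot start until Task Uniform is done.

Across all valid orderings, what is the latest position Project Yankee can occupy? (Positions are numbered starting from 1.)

The only operation forced after Project Yankee (directly or by a chain) is Operation Zulu.
So at least 1 operation follows Project Yankee, putting Project Yankee no later than position 10. That position is achievable by scheduling everything else first.

10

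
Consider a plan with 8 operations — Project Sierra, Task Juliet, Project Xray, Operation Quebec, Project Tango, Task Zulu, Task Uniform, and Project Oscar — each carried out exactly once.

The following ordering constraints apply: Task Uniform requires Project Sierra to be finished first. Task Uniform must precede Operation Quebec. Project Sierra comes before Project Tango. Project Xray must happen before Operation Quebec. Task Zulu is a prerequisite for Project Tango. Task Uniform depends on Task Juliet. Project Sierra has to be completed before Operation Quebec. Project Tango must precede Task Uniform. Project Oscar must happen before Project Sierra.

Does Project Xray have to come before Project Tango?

Nothing in the constraints links Project Xray and Project Tango; they are unordered relative to each other.
There exist valid orderings with Project Tango before Project Xray, so Project Xray is not required to come first.

No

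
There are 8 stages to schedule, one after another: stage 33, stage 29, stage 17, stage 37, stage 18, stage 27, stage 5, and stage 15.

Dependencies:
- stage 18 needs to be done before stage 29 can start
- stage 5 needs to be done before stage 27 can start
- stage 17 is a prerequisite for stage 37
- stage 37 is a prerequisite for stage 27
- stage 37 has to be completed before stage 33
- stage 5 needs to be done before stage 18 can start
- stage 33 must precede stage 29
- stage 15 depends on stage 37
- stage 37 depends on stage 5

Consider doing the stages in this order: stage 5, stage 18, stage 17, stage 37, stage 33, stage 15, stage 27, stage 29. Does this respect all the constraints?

Checking each listed constraint against this order: for instance, stage 18 is in position 2 and stage 29 in position 8, so that constraint holds — and the remaining constraints check out the same way.

Yes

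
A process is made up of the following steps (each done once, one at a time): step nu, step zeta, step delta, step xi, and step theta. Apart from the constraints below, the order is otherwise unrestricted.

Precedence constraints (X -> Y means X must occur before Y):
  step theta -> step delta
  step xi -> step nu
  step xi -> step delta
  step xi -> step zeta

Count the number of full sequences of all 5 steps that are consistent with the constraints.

The steps with no prerequisites are step xi, step theta; any of them can be placed first.
Counting all ways to extend the partial order to a total order gives 18.

18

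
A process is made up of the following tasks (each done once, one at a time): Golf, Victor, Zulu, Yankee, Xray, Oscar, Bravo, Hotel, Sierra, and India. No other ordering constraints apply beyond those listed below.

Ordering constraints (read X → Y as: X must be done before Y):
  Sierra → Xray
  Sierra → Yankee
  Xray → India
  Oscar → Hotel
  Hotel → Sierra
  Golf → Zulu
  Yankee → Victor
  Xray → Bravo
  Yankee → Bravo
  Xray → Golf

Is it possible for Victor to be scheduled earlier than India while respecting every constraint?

Yes

The constraints leave Victor and India unordered relative to each other; nothing requires India earlier.
So a valid ordering placing Victor earlier than India exists.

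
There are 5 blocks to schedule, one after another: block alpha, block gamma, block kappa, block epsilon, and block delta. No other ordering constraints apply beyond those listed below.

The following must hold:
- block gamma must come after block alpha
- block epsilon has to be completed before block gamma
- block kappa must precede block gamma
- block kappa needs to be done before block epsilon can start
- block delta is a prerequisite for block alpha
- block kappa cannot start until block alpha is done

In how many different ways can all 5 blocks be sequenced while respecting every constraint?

1

Only block delta has no prerequisites, so it must go first.
Continuing from there, at each step only one block has all its prerequisites placed, so the ordering is fully determined — there is exactly 1.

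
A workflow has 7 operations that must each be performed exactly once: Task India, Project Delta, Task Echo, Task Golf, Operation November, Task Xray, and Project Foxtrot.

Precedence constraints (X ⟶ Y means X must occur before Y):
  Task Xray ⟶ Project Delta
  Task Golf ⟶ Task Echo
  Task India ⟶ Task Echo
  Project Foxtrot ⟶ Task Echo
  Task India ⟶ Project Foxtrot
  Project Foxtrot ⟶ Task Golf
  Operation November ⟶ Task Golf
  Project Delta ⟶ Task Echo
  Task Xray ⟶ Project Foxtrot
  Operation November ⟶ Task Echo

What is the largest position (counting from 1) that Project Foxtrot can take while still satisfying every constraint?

Following every chain forward from Project Foxtrot, the operations that must come later are Task Echo, Task Golf — 2 of them.
So at least 2 operations follow Project Foxtrot, putting Project Foxtrot no later than position 5. That position is achievable by scheduling everything else first.

5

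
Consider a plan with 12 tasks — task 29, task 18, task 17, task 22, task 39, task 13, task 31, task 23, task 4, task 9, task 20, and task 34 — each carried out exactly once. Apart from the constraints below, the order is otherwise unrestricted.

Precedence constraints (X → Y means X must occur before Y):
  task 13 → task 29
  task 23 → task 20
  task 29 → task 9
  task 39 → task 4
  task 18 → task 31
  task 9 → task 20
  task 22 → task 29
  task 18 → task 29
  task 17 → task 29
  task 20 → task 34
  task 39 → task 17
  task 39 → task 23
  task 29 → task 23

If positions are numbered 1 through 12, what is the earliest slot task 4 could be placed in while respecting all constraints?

2

The only task forced before task 4 (directly or transitively) is task 39.
With 1 mandatory predecessor, the earliest task 4 can sit is position 1+1 = 2, and placing just that one first achieves it.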